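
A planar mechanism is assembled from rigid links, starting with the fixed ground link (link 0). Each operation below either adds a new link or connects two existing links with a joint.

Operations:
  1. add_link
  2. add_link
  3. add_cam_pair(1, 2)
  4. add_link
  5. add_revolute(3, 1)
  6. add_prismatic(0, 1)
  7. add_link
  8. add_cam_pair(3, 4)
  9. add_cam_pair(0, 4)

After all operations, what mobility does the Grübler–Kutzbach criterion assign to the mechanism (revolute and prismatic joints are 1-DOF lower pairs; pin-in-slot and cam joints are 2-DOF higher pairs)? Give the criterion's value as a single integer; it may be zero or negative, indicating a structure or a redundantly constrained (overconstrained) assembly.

M = 5

L=1 J1=0 J2=0
add link → L=2 J1=0 J2=0
add link → L=3 J1=0 J2=0
C@1,2 dof=2 J2 → L=3 J1=0 J2=1
add link → L=4 J1=0 J2=1
R@3,1 dof=1 J1 → L=4 J1=1 J2=1
P@0,1 dof=1 J1 → L=4 J1=2 J2=1
add link → L=5 J1=2 J2=1
C@3,4 dof=2 J2 → L=5 J1=2 J2=2
C@0,4 dof=2 J2 → L=5 J1=2 J2=3
M=3(L−1)−2J1−J2=3·4−2·2−3=5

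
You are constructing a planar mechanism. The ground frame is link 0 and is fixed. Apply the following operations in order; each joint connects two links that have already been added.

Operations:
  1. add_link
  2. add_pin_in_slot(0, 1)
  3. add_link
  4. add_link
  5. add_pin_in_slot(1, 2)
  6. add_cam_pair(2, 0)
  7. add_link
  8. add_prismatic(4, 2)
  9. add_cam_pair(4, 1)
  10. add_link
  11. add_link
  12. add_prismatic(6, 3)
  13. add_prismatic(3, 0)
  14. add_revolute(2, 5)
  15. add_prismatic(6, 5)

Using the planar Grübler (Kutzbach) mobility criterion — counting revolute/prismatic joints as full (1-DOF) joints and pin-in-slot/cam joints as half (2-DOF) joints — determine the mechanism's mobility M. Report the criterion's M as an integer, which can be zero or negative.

M = 4

L=1 J1=0 J2=0
add link → L=2 J1=0 J2=0
PS@0,1 dof=2 J2 → L=2 J1=0 J2=1
add link → L=3 J1=0 J2=1
add link → L=4 J1=0 J2=1
PS@1,2 dof=2 J2 → L=4 J1=0 J2=2
C@2,0 dof=2 J2 → L=4 J1=0 J2=3
add link → L=5 J1=0 J2=3
P@4,2 dof=1 J1 → L=5 J1=1 J2=3
C@4,1 dof=2 J2 → L=5 J1=1 J2=4
add link → L=6 J1=1 J2=4
add link → L=7 J1=1 J2=4
P@6,3 dof=1 J1 → L=7 J1=2 J2=4
P@3,0 dof=1 J1 → L=7 J1=3 J2=4
R@2,5 dof=1 J1 → L=7 J1=4 J2=4
P@6,5 dof=1 J1 → L=7 J1=5 J2=4
M=3(L−1)−2J1−J2=3·6−2·5−4=4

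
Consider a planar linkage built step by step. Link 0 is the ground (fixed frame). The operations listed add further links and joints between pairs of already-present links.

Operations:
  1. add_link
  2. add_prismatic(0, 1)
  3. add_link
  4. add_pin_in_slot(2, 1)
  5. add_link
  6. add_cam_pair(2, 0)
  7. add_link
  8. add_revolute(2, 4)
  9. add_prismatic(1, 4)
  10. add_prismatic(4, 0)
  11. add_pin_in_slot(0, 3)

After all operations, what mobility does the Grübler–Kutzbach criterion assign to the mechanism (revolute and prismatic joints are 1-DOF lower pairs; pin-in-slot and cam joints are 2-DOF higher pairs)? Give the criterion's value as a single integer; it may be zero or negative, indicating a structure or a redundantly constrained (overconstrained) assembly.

(L,J1,J2)=(1,0,0); link0 fixed
link1: (2,0,0)
P 0-1 [J1]: (2,1,0)
link2: (3,1,0)
PS 2-1 [J2]: (3,1,1)
link3: (4,1,1)
C 2-0 [J2]: (4,1,2)
link4: (5,1,2)
R 2-4 [J1]: (5,2,2)
P 1-4 [J1]: (5,3,2)
P 4-0 [J1]: (5,4,2)
PS 0-3 [J2]: (5,4,3)
Grübler: 3·4 − 2·4 − 3 = 1

M = 1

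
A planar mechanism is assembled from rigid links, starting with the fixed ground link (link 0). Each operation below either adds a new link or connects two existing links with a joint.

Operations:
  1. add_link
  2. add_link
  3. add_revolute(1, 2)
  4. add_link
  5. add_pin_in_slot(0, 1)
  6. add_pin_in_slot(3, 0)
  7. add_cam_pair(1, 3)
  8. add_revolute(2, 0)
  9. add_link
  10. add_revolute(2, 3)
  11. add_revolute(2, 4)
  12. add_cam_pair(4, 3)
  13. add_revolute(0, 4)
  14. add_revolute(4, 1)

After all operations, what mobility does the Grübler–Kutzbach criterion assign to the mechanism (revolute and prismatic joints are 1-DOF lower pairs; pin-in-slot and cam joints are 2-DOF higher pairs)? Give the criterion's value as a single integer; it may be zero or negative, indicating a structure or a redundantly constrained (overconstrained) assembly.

ground; <1,0,0>
#1 <2,0,0>
#2 <3,0,0>
R:1↔2 J1 <3,1,0>
#3 <4,1,0>
PS:0↔1 J2 <4,1,1>
PS:3↔0 J2 <4,1,2>
C:1↔3 J2 <4,1,3>
R:2↔0 J1 <4,2,3>
#4 <5,2,3>
R:2↔3 J1 <5,3,3>
R:2↔4 J1 <5,4,3>
C:4↔3 J2 <5,4,4>
R:0↔4 J1 <5,5,4>
R:4↔1 J1 <5,6,4>
3×4 − 2×6 − 1×4 = -4

M = -4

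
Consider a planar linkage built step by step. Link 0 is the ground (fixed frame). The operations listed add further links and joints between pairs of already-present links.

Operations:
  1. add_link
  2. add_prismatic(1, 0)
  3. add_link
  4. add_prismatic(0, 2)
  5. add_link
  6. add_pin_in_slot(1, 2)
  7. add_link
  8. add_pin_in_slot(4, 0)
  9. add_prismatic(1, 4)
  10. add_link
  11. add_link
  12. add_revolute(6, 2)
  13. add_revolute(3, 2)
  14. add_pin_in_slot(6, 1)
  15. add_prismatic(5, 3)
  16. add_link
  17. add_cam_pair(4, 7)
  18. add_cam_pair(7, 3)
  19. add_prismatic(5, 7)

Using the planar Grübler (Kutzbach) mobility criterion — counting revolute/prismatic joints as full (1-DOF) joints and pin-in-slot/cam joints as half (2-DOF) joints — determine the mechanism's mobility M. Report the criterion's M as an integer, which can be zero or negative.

M = 2

L=1 J1=0 J2=0
add link → L=2 J1=0 J2=0
P@1,0 dof=1 J1 → L=2 J1=1 J2=0
add link → L=3 J1=1 J2=0
P@0,2 dof=1 J1 → L=3 J1=2 J2=0
add link → L=4 J1=2 J2=0
PS@1,2 dof=2 J2 → L=4 J1=2 J2=1
add link → L=5 J1=2 J2=1
PS@4,0 dof=2 J2 → L=5 J1=2 J2=2
P@1,4 dof=1 J1 → L=5 J1=3 J2=2
add link → L=6 J1=3 J2=2
add link → L=7 J1=3 J2=2
R@6,2 dof=1 J1 → L=7 J1=4 J2=2
R@3,2 dof=1 J1 → L=7 J1=5 J2=2
PS@6,1 dof=2 J2 → L=7 J1=5 J2=3
P@5,3 dof=1 J1 → L=7 J1=6 J2=3
add link → L=8 J1=6 J2=3
C@4,7 dof=2 J2 → L=8 J1=6 J2=4
C@7,3 dof=2 J2 → L=8 J1=6 J2=5
P@5,7 dof=1 J1 → L=8 J1=7 J2=5
M=3(L−1)−2J1−J2=3·7−2·7−5=2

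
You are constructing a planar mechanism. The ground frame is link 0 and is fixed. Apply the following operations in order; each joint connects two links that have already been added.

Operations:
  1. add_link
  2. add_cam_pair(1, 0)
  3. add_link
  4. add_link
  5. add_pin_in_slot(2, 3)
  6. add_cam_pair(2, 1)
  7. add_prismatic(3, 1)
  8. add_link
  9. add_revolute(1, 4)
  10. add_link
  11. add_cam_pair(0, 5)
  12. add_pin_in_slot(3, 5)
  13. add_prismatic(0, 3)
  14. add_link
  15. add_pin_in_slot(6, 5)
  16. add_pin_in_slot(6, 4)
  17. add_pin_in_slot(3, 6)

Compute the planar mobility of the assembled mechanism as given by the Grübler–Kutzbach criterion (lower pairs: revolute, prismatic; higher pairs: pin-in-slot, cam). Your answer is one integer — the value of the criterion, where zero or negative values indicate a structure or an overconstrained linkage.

M = 4

ground; <1,0,0>
#1 <2,0,0>
C:1↔0 J2 <2,0,1>
#2 <3,0,1>
#3 <4,0,1>
PS:2↔3 J2 <4,0,2>
C:2↔1 J2 <4,0,3>
P:3↔1 J1 <4,1,3>
#4 <5,1,3>
R:1↔4 J1 <5,2,3>
#5 <6,2,3>
C:0↔5 J2 <6,2,4>
PS:3↔5 J2 <6,2,5>
P:0↔3 J1 <6,3,5>
#6 <7,3,5>
PS:6↔5 J2 <7,3,6>
PS:6↔4 J2 <7,3,7>
PS:3↔6 J2 <7,3,8>
3×6 − 2×3 − 1×8 = 4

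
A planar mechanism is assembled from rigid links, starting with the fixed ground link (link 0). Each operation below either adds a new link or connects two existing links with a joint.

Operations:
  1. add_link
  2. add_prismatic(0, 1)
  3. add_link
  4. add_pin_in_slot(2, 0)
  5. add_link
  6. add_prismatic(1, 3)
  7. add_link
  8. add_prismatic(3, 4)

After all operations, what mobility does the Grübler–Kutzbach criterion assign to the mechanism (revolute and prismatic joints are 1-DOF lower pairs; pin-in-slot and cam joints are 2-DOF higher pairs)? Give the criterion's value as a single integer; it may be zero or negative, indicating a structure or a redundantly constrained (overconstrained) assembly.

M = 5

(L,J1,J2)=(1,0,0); link0 fixed
link1: (2,0,0)
P 0-1 [J1]: (2,1,0)
link2: (3,1,0)
PS 2-0 [J2]: (3,1,1)
link3: (4,1,1)
P 1-3 [J1]: (4,2,1)
link4: (5,2,1)
P 3-4 [J1]: (5,3,1)
Grübler: 3·4 − 2·3 − 1 = 5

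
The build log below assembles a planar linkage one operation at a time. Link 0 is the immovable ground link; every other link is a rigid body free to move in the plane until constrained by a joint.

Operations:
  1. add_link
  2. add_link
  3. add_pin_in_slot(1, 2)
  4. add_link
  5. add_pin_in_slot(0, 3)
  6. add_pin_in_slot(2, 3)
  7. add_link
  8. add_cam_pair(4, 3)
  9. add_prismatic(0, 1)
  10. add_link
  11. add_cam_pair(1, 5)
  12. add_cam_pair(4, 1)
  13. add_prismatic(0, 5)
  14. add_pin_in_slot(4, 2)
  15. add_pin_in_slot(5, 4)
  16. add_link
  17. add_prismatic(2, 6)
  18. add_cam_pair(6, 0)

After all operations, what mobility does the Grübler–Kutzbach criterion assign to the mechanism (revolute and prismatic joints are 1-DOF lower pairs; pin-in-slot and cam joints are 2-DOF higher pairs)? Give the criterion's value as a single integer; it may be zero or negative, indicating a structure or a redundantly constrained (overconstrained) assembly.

M = 3

[1;0;0] (link 0 is ground)
L+ [2;0;0]
L+ [3;0;0]
PS(1,2)∈J2 [3;0;1]
L+ [4;0;1]
PS(0,3)∈J2 [4;0;2]
PS(2,3)∈J2 [4;0;3]
L+ [5;0;3]
C(4,3)∈J2 [5;0;4]
P(0,1)∈J1 [5;1;4]
L+ [6;1;4]
C(1,5)∈J2 [6;1;5]
C(4,1)∈J2 [6;1;6]
P(0,5)∈J1 [6;2;6]
PS(4,2)∈J2 [6;2;7]
PS(5,4)∈J2 [6;2;8]
L+ [7;2;8]
P(2,6)∈J1 [7;3;8]
C(6,0)∈J2 [7;3;9]
mobility = 18 − 6 − 9 = 3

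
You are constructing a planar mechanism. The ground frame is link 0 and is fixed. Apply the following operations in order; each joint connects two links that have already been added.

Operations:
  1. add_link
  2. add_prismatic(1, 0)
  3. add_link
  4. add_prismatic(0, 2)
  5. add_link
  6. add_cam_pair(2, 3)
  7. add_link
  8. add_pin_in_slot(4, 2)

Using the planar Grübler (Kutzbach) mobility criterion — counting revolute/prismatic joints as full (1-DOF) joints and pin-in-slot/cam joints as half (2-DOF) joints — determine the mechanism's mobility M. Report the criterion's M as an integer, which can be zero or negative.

link 0 = ground. State L|J1|J2 = 1|0|0
+link1  2|0|0
P(1,0) f=1→J1  2|1|0
+link2  3|1|0
P(0,2) f=1→J1  3|2|0
+link3  4|2|0
C(2,3) f=2→J2  4|2|1
+link4  5|2|1
PS(4,2) f=2→J2  5|2|2
M = 3(5−1)−2·2−2 = 12−4−2 = 6

M = 6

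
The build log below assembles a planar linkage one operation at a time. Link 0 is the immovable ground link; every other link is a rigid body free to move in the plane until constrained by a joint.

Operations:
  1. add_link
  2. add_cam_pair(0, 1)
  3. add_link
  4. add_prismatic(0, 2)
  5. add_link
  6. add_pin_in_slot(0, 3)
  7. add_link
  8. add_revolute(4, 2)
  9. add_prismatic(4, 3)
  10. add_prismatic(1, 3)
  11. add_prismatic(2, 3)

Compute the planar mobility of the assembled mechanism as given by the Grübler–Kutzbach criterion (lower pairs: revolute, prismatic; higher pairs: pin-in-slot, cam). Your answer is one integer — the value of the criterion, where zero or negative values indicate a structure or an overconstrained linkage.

M = 0

ground; <1,0,0>
#1 <2,0,0>
C:0↔1 J2 <2,0,1>
#2 <3,0,1>
P:0↔2 J1 <3,1,1>
#3 <4,1,1>
PS:0↔3 J2 <4,1,2>
#4 <5,1,2>
R:4↔2 J1 <5,2,2>
P:4↔3 J1 <5,3,2>
P:1↔3 J1 <5,4,2>
P:2↔3 J1 <5,5,2>
3×4 − 2×5 − 1×2 = 0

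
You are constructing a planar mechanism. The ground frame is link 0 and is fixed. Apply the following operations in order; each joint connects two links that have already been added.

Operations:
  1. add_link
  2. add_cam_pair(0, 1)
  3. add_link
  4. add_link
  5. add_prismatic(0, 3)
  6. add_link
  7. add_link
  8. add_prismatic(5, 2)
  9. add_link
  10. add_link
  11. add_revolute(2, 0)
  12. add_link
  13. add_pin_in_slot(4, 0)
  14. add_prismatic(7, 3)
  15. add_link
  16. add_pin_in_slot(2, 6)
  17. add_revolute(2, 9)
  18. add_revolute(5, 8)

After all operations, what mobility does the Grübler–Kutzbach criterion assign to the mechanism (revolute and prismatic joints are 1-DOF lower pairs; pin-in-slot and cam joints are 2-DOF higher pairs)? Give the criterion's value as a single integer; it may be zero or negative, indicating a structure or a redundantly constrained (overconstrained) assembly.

M = 12

link 0 = ground. State L|J1|J2 = 1|0|0
+link1  2|0|0
C(0,1) f=2→J2  2|0|1
+link2  3|0|1
+link3  4|0|1
P(0,3) f=1→J1  4|1|1
+link4  5|1|1
+link5  6|1|1
P(5,2) f=1→J1  6|2|1
+link6  7|2|1
+link7  8|2|1
R(2,0) f=1→J1  8|3|1
+link8  9|3|1
PS(4,0) f=2→J2  9|3|2
P(7,3) f=1→J1  9|4|2
+link9  10|4|2
PS(2,6) f=2→J2  10|4|3
R(2,9) f=1→J1  10|5|3
R(5,8) f=1→J1  10|6|3
M = 3(10−1)−2·6−3 = 27−12−3 = 12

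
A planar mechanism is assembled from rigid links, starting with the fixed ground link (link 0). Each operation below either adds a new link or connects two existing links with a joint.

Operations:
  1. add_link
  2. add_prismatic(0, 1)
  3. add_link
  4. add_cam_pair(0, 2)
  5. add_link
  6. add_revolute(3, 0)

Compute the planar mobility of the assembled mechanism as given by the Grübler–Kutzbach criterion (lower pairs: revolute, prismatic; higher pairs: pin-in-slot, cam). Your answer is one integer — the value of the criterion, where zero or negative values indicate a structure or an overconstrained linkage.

M = 4

[1;0;0] (link 0 is ground)
L+ [2;0;0]
P(0,1)∈J1 [2;1;0]
L+ [3;1;0]
C(0,2)∈J2 [3;1;1]
L+ [4;1;1]
R(3,0)∈J1 [4;2;1]
mobility = 9 − 4 − 1 = 4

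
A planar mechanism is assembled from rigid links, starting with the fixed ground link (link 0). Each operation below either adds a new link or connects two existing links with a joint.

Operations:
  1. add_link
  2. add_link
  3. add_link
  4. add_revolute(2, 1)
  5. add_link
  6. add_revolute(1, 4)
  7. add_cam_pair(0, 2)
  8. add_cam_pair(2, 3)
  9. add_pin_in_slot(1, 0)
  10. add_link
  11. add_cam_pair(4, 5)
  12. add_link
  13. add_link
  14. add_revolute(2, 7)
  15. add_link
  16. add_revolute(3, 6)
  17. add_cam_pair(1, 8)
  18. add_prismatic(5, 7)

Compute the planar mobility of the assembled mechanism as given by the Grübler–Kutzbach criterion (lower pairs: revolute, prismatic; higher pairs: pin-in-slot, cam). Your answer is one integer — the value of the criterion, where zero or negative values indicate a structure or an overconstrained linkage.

ground; <1,0,0>
#1 <2,0,0>
#2 <3,0,0>
#3 <4,0,0>
R:2↔1 J1 <4,1,0>
#4 <5,1,0>
R:1↔4 J1 <5,2,0>
C:0↔2 J2 <5,2,1>
C:2↔3 J2 <5,2,2>
PS:1↔0 J2 <5,2,3>
#5 <6,2,3>
C:4↔5 J2 <6,2,4>
#6 <7,2,4>
#7 <8,2,4>
R:2↔7 J1 <8,3,4>
#8 <9,3,4>
R:3↔6 J1 <9,4,4>
C:1↔8 J2 <9,4,5>
P:5↔7 J1 <9,5,5>
3×8 − 2×5 − 1×5 = 9

M = 9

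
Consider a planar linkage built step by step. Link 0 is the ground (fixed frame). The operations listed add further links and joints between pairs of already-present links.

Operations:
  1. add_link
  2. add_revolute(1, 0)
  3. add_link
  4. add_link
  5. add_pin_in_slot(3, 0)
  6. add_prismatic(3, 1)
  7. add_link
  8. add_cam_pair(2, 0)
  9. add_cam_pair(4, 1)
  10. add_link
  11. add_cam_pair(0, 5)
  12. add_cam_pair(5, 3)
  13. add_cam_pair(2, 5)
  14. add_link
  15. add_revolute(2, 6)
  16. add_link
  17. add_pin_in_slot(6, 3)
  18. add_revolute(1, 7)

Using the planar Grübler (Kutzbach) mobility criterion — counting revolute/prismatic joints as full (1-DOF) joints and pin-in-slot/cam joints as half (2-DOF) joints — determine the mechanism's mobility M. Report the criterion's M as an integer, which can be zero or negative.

M = 6

[1;0;0] (link 0 is ground)
L+ [2;0;0]
R(1,0)∈J1 [2;1;0]
L+ [3;1;0]
L+ [4;1;0]
PS(3,0)∈J2 [4;1;1]
P(3,1)∈J1 [4;2;1]
L+ [5;2;1]
C(2,0)∈J2 [5;2;2]
C(4,1)∈J2 [5;2;3]
L+ [6;2;3]
C(0,5)∈J2 [6;2;4]
C(5,3)∈J2 [6;2;5]
C(2,5)∈J2 [6;2;6]
L+ [7;2;6]
R(2,6)∈J1 [7;3;6]
L+ [8;3;6]
PS(6,3)∈J2 [8;3;7]
R(1,7)∈J1 [8;4;7]
mobility = 21 − 8 − 7 = 6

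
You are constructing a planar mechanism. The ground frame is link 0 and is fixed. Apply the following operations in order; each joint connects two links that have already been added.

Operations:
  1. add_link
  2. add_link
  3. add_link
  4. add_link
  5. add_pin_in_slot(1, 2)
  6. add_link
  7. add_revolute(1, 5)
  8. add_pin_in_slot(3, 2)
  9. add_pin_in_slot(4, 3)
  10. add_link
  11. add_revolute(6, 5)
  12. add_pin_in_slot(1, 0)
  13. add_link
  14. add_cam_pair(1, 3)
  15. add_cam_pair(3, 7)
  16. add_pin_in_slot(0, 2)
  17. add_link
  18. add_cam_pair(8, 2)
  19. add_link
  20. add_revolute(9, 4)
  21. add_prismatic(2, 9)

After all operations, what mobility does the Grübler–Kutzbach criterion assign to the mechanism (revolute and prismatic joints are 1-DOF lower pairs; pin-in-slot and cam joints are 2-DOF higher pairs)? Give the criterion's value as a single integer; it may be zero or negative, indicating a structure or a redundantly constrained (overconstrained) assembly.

M = 11

L=1 J1=0 J2=0
add link → L=2 J1=0 J2=0
add link → L=3 J1=0 J2=0
add link → L=4 J1=0 J2=0
add link → L=5 J1=0 J2=0
PS@1,2 dof=2 J2 → L=5 J1=0 J2=1
add link → L=6 J1=0 J2=1
R@1,5 dof=1 J1 → L=6 J1=1 J2=1
PS@3,2 dof=2 J2 → L=6 J1=1 J2=2
PS@4,3 dof=2 J2 → L=6 J1=1 J2=3
add link → L=7 J1=1 J2=3
R@6,5 dof=1 J1 → L=7 J1=2 J2=3
PS@1,0 dof=2 J2 → L=7 J1=2 J2=4
add link → L=8 J1=2 J2=4
C@1,3 dof=2 J2 → L=8 J1=2 J2=5
C@3,7 dof=2 J2 → L=8 J1=2 J2=6
PS@0,2 dof=2 J2 → L=8 J1=2 J2=7
add link → L=9 J1=2 J2=7
C@8,2 dof=2 J2 → L=9 J1=2 J2=8
add link → L=10 J1=2 J2=8
R@9,4 dof=1 J1 → L=10 J1=3 J2=8
P@2,9 dof=1 J1 → L=10 J1=4 J2=8
M=3(L−1)−2J1−J2=3·9−2·4−8=11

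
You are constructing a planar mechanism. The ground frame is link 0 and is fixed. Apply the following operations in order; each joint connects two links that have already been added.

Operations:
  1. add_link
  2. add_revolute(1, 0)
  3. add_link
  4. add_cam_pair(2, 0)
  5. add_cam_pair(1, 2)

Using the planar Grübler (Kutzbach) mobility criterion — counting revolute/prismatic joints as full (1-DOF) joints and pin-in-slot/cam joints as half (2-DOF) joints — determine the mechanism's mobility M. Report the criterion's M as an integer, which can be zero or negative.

[1;0;0] (link 0 is ground)
L+ [2;0;0]
R(1,0)∈J1 [2;1;0]
L+ [3;1;0]
C(2,0)∈J2 [3;1;1]
C(1,2)∈J2 [3;1;2]
mobility = 6 − 2 − 2 = 2

M = 2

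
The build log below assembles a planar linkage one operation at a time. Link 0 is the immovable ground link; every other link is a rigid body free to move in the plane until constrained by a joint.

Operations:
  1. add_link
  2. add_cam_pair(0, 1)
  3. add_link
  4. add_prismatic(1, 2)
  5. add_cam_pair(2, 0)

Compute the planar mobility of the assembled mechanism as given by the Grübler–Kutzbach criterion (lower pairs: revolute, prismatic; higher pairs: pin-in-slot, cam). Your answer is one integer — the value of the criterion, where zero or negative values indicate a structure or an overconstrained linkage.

M = 2

(L,J1,J2)=(1,0,0); link0 fixed
link1: (2,0,0)
C 0-1 [J2]: (2,0,1)
link2: (3,0,1)
P 1-2 [J1]: (3,1,1)
C 2-0 [J2]: (3,1,2)
Grübler: 3·2 − 2·1 − 2 = 2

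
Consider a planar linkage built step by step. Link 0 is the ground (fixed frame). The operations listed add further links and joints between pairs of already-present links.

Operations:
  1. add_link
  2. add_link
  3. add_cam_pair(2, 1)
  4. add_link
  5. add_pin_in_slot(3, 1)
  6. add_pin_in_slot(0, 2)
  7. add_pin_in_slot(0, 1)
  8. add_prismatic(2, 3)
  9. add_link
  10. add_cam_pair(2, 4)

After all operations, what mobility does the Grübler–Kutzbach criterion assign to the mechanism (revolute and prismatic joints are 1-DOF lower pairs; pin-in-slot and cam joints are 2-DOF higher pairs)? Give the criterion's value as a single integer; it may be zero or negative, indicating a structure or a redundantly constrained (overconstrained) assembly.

M = 5

L=1 J1=0 J2=0
add link → L=2 J1=0 J2=0
add link → L=3 J1=0 J2=0
C@2,1 dof=2 J2 → L=3 J1=0 J2=1
add link → L=4 J1=0 J2=1
PS@3,1 dof=2 J2 → L=4 J1=0 J2=2
PS@0,2 dof=2 J2 → L=4 J1=0 J2=3
PS@0,1 dof=2 J2 → L=4 J1=0 J2=4
P@2,3 dof=1 J1 → L=4 J1=1 J2=4
add link → L=5 J1=1 J2=4
C@2,4 dof=2 J2 → L=5 J1=1 J2=5
M=3(L−1)−2J1−J2=3·4−2·1−5=5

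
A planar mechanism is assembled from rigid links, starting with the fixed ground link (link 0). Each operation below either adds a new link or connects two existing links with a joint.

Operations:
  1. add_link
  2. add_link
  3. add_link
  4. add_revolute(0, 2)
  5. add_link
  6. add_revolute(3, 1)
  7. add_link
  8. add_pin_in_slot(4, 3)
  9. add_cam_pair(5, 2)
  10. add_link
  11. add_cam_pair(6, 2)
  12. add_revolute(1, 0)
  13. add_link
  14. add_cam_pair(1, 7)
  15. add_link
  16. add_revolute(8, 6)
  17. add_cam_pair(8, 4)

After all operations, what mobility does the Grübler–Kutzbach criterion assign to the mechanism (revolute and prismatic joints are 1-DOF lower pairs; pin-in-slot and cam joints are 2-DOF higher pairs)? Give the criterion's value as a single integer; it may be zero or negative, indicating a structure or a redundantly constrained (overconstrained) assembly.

M = 11

link 0 = ground. State L|J1|J2 = 1|0|0
+link1  2|0|0
+link2  3|0|0
+link3  4|0|0
R(0,2) f=1→J1  4|1|0
+link4  5|1|0
R(3,1) f=1→J1  5|2|0
+link5  6|2|0
PS(4,3) f=2→J2  6|2|1
C(5,2) f=2→J2  6|2|2
+link6  7|2|2
C(6,2) f=2→J2  7|2|3
R(1,0) f=1→J1  7|3|3
+link7  8|3|3
C(1,7) f=2→J2  8|3|4
+link8  9|3|4
R(8,6) f=1→J1  9|4|4
C(8,4) f=2→J2  9|4|5
M = 3(9−1)−2·4−5 = 24−8−5 = 11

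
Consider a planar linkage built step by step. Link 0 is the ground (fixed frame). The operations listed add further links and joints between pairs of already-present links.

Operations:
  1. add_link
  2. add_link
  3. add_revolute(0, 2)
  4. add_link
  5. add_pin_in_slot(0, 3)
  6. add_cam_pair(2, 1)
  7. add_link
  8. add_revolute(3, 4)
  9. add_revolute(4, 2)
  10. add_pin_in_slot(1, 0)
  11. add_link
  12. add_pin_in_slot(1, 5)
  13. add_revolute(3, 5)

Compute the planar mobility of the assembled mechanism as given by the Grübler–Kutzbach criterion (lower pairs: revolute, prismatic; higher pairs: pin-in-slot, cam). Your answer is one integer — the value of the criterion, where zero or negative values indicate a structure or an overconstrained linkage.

(L,J1,J2)=(1,0,0); link0 fixed
link1: (2,0,0)
link2: (3,0,0)
R 0-2 [J1]: (3,1,0)
link3: (4,1,0)
PS 0-3 [J2]: (4,1,1)
C 2-1 [J2]: (4,1,2)
link4: (5,1,2)
R 3-4 [J1]: (5,2,2)
R 4-2 [J1]: (5,3,2)
PS 1-0 [J2]: (5,3,3)
link5: (6,3,3)
PS 1-5 [J2]: (6,3,4)
R 3-5 [J1]: (6,4,4)
Grübler: 3·5 − 2·4 − 4 = 3

M = 3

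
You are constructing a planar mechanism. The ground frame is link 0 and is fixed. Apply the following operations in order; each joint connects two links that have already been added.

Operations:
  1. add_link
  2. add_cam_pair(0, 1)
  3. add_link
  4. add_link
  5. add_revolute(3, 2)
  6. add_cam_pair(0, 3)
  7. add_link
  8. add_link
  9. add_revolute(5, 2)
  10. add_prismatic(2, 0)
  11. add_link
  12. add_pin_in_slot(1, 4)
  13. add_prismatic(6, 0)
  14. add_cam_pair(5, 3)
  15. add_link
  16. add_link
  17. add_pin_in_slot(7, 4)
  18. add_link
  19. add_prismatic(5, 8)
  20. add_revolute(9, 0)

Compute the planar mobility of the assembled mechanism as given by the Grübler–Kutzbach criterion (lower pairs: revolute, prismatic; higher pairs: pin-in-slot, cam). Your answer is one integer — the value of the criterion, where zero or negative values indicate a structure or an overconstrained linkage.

L=1 J1=0 J2=0
add link → L=2 J1=0 J2=0
C@0,1 dof=2 J2 → L=2 J1=0 J2=1
add link → L=3 J1=0 J2=1
add link → L=4 J1=0 J2=1
R@3,2 dof=1 J1 → L=4 J1=1 J2=1
C@0,3 dof=2 J2 → L=4 J1=1 J2=2
add link → L=5 J1=1 J2=2
add link → L=6 J1=1 J2=2
R@5,2 dof=1 J1 → L=6 J1=2 J2=2
P@2,0 dof=1 J1 → L=6 J1=3 J2=2
add link → L=7 J1=3 J2=2
PS@1,4 dof=2 J2 → L=7 J1=3 J2=3
P@6,0 dof=1 J1 → L=7 J1=4 J2=3
C@5,3 dof=2 J2 → L=7 J1=4 J2=4
add link → L=8 J1=4 J2=4
add link → L=9 J1=4 J2=4
PS@7,4 dof=2 J2 → L=9 J1=4 J2=5
add link → L=10 J1=4 J2=5
P@5,8 dof=1 J1 → L=10 J1=5 J2=5
R@9,0 dof=1 J1 → L=10 J1=6 J2=5
M=3(L−1)−2J1−J2=3·9−2·6−5=10

M = 10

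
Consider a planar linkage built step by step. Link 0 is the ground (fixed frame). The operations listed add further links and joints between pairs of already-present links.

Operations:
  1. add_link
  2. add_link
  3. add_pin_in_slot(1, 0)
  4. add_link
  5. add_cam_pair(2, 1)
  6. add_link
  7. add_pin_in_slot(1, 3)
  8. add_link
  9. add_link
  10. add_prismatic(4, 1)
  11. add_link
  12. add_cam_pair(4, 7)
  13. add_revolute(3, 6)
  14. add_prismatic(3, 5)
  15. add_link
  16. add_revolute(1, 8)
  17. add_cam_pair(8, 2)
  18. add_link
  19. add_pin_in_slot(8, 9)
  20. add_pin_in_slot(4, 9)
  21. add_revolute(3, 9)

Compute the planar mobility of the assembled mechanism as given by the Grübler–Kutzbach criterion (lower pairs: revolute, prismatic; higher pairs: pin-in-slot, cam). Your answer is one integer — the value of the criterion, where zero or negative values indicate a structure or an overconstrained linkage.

(L,J1,J2)=(1,0,0); link0 fixed
link1: (2,0,0)
link2: (3,0,0)
PS 1-0 [J2]: (3,0,1)
link3: (4,0,1)
C 2-1 [J2]: (4,0,2)
link4: (5,0,2)
PS 1-3 [J2]: (5,0,3)
link5: (6,0,3)
link6: (7,0,3)
P 4-1 [J1]: (7,1,3)
link7: (8,1,3)
C 4-7 [J2]: (8,1,4)
R 3-6 [J1]: (8,2,4)
P 3-5 [J1]: (8,3,4)
link8: (9,3,4)
R 1-8 [J1]: (9,4,4)
C 8-2 [J2]: (9,4,5)
link9: (10,4,5)
PS 8-9 [J2]: (10,4,6)
PS 4-9 [J2]: (10,4,7)
R 3-9 [J1]: (10,5,7)
Grübler: 3·9 − 2·5 − 7 = 10

M = 10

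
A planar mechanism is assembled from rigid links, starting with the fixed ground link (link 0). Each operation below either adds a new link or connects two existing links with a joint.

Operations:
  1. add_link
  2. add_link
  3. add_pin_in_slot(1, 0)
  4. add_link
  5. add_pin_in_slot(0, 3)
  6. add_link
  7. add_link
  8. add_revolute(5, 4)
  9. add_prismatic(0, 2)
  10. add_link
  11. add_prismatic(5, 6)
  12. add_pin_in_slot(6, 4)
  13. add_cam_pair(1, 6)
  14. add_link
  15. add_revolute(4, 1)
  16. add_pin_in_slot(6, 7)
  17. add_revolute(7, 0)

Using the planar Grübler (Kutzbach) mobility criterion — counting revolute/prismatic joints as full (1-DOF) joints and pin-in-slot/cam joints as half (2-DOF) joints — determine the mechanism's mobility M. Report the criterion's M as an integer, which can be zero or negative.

ground; <1,0,0>
#1 <2,0,0>
#2 <3,0,0>
PS:1↔0 J2 <3,0,1>
#3 <4,0,1>
PS:0↔3 J2 <4,0,2>
#4 <5,0,2>
#5 <6,0,2>
R:5↔4 J1 <6,1,2>
P:0↔2 J1 <6,2,2>
#6 <7,2,2>
P:5↔6 J1 <7,3,2>
PS:6↔4 J2 <7,3,3>
C:1↔6 J2 <7,3,4>
#7 <8,3,4>
R:4↔1 J1 <8,4,4>
PS:6↔7 J2 <8,4,5>
R:7↔0 J1 <8,5,5>
3×7 − 2×5 − 1×5 = 6

M = 6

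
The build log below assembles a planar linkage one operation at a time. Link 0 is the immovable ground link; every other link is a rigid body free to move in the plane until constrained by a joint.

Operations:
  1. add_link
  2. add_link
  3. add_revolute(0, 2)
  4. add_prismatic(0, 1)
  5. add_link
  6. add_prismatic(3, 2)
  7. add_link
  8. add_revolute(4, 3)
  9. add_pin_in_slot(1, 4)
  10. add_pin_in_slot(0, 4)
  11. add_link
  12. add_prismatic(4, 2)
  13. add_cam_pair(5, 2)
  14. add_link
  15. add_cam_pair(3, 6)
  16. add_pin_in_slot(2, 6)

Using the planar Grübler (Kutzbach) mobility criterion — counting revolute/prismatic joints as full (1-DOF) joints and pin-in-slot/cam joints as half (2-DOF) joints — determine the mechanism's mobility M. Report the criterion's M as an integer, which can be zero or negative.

M = 3

(L,J1,J2)=(1,0,0); link0 fixed
link1: (2,0,0)
link2: (3,0,0)
R 0-2 [J1]: (3,1,0)
P 0-1 [J1]: (3,2,0)
link3: (4,2,0)
P 3-2 [J1]: (4,3,0)
link4: (5,3,0)
R 4-3 [J1]: (5,4,0)
PS 1-4 [J2]: (5,4,1)
PS 0-4 [J2]: (5,4,2)
link5: (6,4,2)
P 4-2 [J1]: (6,5,2)
C 5-2 [J2]: (6,5,3)
link6: (7,5,3)
C 3-6 [J2]: (7,5,4)
PS 2-6 [J2]: (7,5,5)
Grübler: 3·6 − 2·5 − 5 = 3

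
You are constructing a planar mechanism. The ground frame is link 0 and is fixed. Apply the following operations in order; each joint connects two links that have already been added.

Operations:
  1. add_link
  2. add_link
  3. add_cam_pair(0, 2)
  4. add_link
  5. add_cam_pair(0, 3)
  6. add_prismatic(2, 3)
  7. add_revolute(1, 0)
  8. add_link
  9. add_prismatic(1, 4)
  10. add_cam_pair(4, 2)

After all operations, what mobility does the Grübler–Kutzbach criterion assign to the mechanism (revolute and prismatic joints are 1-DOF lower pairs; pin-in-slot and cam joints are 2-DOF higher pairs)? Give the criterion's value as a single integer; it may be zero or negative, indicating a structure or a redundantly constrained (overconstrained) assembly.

M = 3

[1;0;0] (link 0 is ground)
L+ [2;0;0]
L+ [3;0;0]
C(0,2)∈J2 [3;0;1]
L+ [4;0;1]
C(0,3)∈J2 [4;0;2]
P(2,3)∈J1 [4;1;2]
R(1,0)∈J1 [4;2;2]
L+ [5;2;2]
P(1,4)∈J1 [5;3;2]
C(4,2)∈J2 [5;3;3]
mobility = 12 − 6 − 3 = 3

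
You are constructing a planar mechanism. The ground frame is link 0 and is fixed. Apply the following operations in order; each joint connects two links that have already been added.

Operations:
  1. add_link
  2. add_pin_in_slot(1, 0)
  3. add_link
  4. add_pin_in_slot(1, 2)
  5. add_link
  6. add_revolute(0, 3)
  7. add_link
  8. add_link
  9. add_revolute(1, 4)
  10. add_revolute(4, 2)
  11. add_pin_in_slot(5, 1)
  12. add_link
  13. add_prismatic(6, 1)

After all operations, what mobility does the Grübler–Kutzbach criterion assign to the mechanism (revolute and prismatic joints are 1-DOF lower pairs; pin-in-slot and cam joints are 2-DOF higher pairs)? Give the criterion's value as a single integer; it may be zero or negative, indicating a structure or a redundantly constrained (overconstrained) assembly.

ground; <1,0,0>
#1 <2,0,0>
PS:1↔0 J2 <2,0,1>
#2 <3,0,1>
PS:1↔2 J2 <3,0,2>
#3 <4,0,2>
R:0↔3 J1 <4,1,2>
#4 <5,1,2>
#5 <6,1,2>
R:1↔4 J1 <6,2,2>
R:4↔2 J1 <6,3,2>
PS:5↔1 J2 <6,3,3>
#6 <7,3,3>
P:6↔1 J1 <7,4,3>
3×6 − 2×4 − 1×3 = 7

M = 7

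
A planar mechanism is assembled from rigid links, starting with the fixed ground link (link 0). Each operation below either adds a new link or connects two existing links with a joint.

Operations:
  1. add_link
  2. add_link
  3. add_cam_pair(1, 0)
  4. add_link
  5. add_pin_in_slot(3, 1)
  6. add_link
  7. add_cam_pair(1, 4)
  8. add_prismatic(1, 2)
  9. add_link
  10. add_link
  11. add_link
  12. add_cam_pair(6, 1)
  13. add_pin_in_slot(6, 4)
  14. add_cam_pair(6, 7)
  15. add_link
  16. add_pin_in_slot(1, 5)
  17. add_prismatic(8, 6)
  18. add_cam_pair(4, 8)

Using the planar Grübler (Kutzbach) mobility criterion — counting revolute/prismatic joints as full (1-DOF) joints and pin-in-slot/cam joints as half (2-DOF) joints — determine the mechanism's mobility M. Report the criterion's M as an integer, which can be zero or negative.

(L,J1,J2)=(1,0,0); link0 fixed
link1: (2,0,0)
link2: (3,0,0)
C 1-0 [J2]: (3,0,1)
link3: (4,0,1)
PS 3-1 [J2]: (4,0,2)
link4: (5,0,2)
C 1-4 [J2]: (5,0,3)
P 1-2 [J1]: (5,1,3)
link5: (6,1,3)
link6: (7,1,3)
link7: (8,1,3)
C 6-1 [J2]: (8,1,4)
PS 6-4 [J2]: (8,1,5)
C 6-7 [J2]: (8,1,6)
link8: (9,1,6)
PS 1-5 [J2]: (9,1,7)
P 8-6 [J1]: (9,2,7)
C 4-8 [J2]: (9,2,8)
Grübler: 3·8 − 2·2 − 8 = 12

M = 12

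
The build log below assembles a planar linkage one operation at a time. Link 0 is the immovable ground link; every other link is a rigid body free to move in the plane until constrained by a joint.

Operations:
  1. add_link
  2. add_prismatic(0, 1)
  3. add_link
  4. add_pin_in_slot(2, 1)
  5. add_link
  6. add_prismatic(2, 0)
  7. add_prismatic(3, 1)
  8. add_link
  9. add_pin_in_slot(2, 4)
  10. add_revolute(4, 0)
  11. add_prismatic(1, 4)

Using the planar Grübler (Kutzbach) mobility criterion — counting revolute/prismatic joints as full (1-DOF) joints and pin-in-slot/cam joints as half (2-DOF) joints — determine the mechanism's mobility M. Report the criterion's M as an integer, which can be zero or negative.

ground; <1,0,0>
#1 <2,0,0>
P:0↔1 J1 <2,1,0>
#2 <3,1,0>
PS:2↔1 J2 <3,1,1>
#3 <4,1,1>
P:2↔0 J1 <4,2,1>
P:3↔1 J1 <4,3,1>
#4 <5,3,1>
PS:2↔4 J2 <5,3,2>
R:4↔0 J1 <5,4,2>
P:1↔4 J1 <5,5,2>
3×4 − 2×5 − 1×2 = 0

M = 0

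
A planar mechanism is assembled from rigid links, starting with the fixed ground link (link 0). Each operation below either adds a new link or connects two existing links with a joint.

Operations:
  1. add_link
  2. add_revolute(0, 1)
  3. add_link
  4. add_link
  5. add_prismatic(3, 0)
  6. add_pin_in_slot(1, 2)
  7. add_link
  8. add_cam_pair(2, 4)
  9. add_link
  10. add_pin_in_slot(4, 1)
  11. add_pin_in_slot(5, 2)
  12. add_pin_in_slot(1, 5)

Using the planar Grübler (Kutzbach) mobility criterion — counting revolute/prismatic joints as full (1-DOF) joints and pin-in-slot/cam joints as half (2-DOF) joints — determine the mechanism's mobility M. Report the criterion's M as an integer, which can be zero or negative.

[1;0;0] (link 0 is ground)
L+ [2;0;0]
R(0,1)∈J1 [2;1;0]
L+ [3;1;0]
L+ [4;1;0]
P(3,0)∈J1 [4;2;0]
PS(1,2)∈J2 [4;2;1]
L+ [5;2;1]
C(2,4)∈J2 [5;2;2]
L+ [6;2;2]
PS(4,1)∈J2 [6;2;3]
PS(5,2)∈J2 [6;2;4]
PS(1,5)∈J2 [6;2;5]
mobility = 15 − 4 − 5 = 6

M = 6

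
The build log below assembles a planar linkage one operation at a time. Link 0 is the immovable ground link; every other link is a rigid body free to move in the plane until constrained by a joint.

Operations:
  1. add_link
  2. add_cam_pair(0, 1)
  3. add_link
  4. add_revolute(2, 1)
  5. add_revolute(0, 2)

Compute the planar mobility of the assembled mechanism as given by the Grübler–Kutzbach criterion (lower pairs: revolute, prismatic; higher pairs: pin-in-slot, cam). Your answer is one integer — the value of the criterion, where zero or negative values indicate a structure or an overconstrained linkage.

M = 1

L=1 J1=0 J2=0
add link → L=2 J1=0 J2=0
C@0,1 dof=2 J2 → L=2 J1=0 J2=1
add link → L=3 J1=0 J2=1
R@2,1 dof=1 J1 → L=3 J1=1 J2=1
R@0,2 dof=1 J1 → L=3 J1=2 J2=1
M=3(L−1)−2J1−J2=3·2−2·2−1=1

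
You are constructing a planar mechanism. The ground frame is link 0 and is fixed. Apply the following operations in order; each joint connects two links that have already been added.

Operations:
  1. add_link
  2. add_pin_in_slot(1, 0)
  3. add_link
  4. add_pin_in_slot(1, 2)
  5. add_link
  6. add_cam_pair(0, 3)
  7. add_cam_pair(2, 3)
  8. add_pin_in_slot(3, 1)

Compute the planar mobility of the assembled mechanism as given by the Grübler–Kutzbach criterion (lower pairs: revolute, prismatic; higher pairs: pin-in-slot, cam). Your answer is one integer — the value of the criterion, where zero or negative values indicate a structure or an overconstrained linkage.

L=1 J1=0 J2=0
add link → L=2 J1=0 J2=0
PS@1,0 dof=2 J2 → L=2 J1=0 J2=1
add link → L=3 J1=0 J2=1
PS@1,2 dof=2 J2 → L=3 J1=0 J2=2
add link → L=4 J1=0 J2=2
C@0,3 dof=2 J2 → L=4 J1=0 J2=3
C@2,3 dof=2 J2 → L=4 J1=0 J2=4
PS@3,1 dof=2 J2 → L=4 J1=0 J2=5
M=3(L−1)−2J1−J2=3·3−2·0−5=4

M = 4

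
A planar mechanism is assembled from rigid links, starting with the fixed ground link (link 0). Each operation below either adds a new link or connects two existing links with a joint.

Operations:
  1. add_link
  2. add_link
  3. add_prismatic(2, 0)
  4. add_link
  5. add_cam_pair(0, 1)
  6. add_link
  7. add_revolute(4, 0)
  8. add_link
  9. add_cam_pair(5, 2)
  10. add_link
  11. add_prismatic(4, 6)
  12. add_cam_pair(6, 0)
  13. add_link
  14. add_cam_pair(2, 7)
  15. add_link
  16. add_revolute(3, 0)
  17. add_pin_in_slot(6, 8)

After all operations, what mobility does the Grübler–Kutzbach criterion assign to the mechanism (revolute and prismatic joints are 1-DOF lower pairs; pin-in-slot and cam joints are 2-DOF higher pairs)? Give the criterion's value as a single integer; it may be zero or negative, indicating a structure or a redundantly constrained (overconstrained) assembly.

(L,J1,J2)=(1,0,0); link0 fixed
link1: (2,0,0)
link2: (3,0,0)
P 2-0 [J1]: (3,1,0)
link3: (4,1,0)
C 0-1 [J2]: (4,1,1)
link4: (5,1,1)
R 4-0 [J1]: (5,2,1)
link5: (6,2,1)
C 5-2 [J2]: (6,2,2)
link6: (7,2,2)
P 4-6 [J1]: (7,3,2)
C 6-0 [J2]: (7,3,3)
link7: (8,3,3)
C 2-7 [J2]: (8,3,4)
link8: (9,3,4)
R 3-0 [J1]: (9,4,4)
PS 6-8 [J2]: (9,4,5)
Grübler: 3·8 − 2·4 − 5 = 11

M = 11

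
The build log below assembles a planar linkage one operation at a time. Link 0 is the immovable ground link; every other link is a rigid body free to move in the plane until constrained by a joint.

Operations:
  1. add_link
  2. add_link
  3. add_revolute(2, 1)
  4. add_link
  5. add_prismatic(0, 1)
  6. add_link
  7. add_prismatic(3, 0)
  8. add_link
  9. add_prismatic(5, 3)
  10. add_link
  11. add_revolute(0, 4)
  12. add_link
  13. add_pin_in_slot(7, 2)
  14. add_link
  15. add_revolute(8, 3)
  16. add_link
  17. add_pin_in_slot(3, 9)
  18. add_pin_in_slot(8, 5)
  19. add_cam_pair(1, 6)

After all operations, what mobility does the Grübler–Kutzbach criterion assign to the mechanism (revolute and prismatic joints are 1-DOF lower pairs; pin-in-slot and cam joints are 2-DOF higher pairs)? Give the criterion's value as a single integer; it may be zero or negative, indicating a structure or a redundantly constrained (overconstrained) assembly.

M = 11

link 0 = ground. State L|J1|J2 = 1|0|0
+link1  2|0|0
+link2  3|0|0
R(2,1) f=1→J1  3|1|0
+link3  4|1|0
P(0,1) f=1→J1  4|2|0
+link4  5|2|0
P(3,0) f=1→J1  5|3|0
+link5  6|3|0
P(5,3) f=1→J1  6|4|0
+link6  7|4|0
R(0,4) f=1→J1  7|5|0
+link7  8|5|0
PS(7,2) f=2→J2  8|5|1
+link8  9|5|1
R(8,3) f=1→J1  9|6|1
+link9  10|6|1
PS(3,9) f=2→J2  10|6|2
PS(8,5) f=2→J2  10|6|3
C(1,6) f=2→J2  10|6|4
M = 3(10−1)−2·6−4 = 27−12−4 = 11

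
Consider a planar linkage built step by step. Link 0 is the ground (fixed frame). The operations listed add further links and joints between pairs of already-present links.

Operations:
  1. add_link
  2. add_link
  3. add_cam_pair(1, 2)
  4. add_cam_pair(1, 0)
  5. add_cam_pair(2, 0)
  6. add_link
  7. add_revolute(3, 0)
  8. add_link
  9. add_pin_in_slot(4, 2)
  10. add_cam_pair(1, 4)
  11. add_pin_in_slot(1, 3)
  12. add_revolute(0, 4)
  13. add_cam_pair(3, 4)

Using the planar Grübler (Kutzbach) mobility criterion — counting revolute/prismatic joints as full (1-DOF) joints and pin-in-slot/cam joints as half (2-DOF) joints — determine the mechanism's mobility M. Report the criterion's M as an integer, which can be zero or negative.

M = 1

[1;0;0] (link 0 is ground)
L+ [2;0;0]
L+ [3;0;0]
C(1,2)∈J2 [3;0;1]
C(1,0)∈J2 [3;0;2]
C(2,0)∈J2 [3;0;3]
L+ [4;0;3]
R(3,0)∈J1 [4;1;3]
L+ [5;1;3]
PS(4,2)∈J2 [5;1;4]
C(1,4)∈J2 [5;1;5]
PS(1,3)∈J2 [5;1;6]
R(0,4)∈J1 [5;2;6]
C(3,4)∈J2 [5;2;7]
mobility = 12 − 4 − 7 = 1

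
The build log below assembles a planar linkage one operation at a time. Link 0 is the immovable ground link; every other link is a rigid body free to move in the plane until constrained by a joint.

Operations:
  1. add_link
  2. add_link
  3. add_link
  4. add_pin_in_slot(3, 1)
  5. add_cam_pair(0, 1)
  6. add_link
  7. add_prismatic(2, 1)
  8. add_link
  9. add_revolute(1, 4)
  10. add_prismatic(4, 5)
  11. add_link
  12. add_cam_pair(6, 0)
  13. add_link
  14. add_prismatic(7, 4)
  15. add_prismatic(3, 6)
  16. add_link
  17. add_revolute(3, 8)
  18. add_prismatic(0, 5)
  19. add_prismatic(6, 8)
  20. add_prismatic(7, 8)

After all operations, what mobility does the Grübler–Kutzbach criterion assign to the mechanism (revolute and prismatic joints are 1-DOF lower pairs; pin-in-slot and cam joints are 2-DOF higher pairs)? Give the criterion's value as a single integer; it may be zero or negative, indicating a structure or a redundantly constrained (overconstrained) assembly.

[1;0;0] (link 0 is ground)
L+ [2;0;0]
L+ [3;0;0]
L+ [4;0;0]
PS(3,1)∈J2 [4;0;1]
C(0,1)∈J2 [4;0;2]
L+ [5;0;2]
P(2,1)∈J1 [5;1;2]
L+ [6;1;2]
R(1,4)∈J1 [6;2;2]
P(4,5)∈J1 [6;3;2]
L+ [7;3;2]
C(6,0)∈J2 [7;3;3]
L+ [8;3;3]
P(7,4)∈J1 [8;4;3]
P(3,6)∈J1 [8;5;3]
L+ [9;5;3]
R(3,8)∈J1 [9;6;3]
P(0,5)∈J1 [9;7;3]
P(6,8)∈J1 [9;8;3]
P(7,8)∈J1 [9;9;3]
mobility = 24 − 18 − 3 = 3

M = 3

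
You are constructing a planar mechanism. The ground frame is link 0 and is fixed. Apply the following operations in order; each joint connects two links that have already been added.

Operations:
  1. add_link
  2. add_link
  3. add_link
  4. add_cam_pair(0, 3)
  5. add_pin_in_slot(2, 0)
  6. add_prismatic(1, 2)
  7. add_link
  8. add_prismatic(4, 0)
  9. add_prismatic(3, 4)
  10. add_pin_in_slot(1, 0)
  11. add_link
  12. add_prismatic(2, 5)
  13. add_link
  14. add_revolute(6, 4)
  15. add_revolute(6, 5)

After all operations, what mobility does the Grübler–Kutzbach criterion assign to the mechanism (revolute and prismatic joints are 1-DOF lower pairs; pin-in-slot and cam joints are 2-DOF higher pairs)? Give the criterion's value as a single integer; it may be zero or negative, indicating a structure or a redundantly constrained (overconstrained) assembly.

M = 3

ground; <1,0,0>
#1 <2,0,0>
#2 <3,0,0>
#3 <4,0,0>
C:0↔3 J2 <4,0,1>
PS:2↔0 J2 <4,0,2>
P:1↔2 J1 <4,1,2>
#4 <5,1,2>
P:4↔0 J1 <5,2,2>
P:3↔4 J1 <5,3,2>
PS:1↔0 J2 <5,3,3>
#5 <6,3,3>
P:2↔5 J1 <6,4,3>
#6 <7,4,3>
R:6↔4 J1 <7,5,3>
R:6↔5 J1 <7,6,3>
3×6 − 2×6 − 1×3 = 3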